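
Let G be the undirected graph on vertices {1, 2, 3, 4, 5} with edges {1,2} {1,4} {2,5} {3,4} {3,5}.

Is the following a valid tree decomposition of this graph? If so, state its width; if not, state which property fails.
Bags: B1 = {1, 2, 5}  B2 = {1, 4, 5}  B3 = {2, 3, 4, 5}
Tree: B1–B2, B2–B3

No — bags containing vertex 2 are not connected in the tree.

A tree decomposition must satisfy three properties: every vertex lies in some bag; for every edge, both endpoints lie together in some bag; and for every vertex, the bags containing it form a connected subtree. Here bags containing vertex 2 are not connected in the tree, so the decomposition is invalid.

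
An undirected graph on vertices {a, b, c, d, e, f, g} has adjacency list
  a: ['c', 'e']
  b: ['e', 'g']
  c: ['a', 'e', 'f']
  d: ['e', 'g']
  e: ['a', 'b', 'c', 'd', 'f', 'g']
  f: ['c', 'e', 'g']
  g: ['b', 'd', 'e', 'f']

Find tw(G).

A width-2 tree decomposition is:
Bags: B1 = {e, f, g}  B2 = {c, e, f}  B3 = {a, c, e}  B4 = {b, e, g}  B5 = {d, e, g}
Tree: B1–B2, B2–B3, B1–B4, B1–B5
Each bag holds 3 vertices, so the decomposition has width 2, which upper-bounds the treewidth. On the other hand G contains the 3-clique {d, e, g}. A clique must lie in a single bag of any decomposition, so no decomposition can have width below 2. The upper and lower bounds meet at 2, so that is the treewidth.

2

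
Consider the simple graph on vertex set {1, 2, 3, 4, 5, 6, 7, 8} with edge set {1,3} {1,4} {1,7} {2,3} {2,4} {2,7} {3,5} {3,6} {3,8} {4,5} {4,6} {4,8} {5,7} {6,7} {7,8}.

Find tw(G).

3

A width-3 tree decomposition is:
Bags: B1 = {3, 4, 6, 7}  B2 = {3, 4, 5, 7}  B3 = {1, 3, 4, 7}  B4 = {3, 4, 7, 8}  B5 = {2, 3, 4, 7}
Tree: B1–B2, B2–B3, B3–B4, B4–B5
Each bag holds 4 vertices, so the decomposition has width 3, which upper-bounds the treewidth. For the lower bound: the 4 vertex sets {6,7}, {4,5}, {3}, {1} are disjoint, each induces a connected subgraph, and every pair is joined by at least one edge of G. Contracting each set to a single vertex therefore yields K_{4} as a minor, and since treewidth is minor-monotone, tw(G) ≥ tw(K_{4}) = 3. Hence tw(G) = 3 exactly.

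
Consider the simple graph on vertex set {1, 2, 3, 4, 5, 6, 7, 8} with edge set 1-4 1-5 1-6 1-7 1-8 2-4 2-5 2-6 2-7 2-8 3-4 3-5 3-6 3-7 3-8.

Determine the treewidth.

A width-3 tree decomposition is:
Bags: B1 = {1, 2, 3, 7}  B2 = {1, 2, 3, 5}  B3 = {1, 2, 3, 6}  B4 = {1, 2, 3, 8}  B5 = {1, 2, 3, 4}
Tree: B1–B2, B2–B3, B3–B4, B4–B5
Each bag holds 4 vertices, so the decomposition has width 3, which upper-bounds the treewidth. For the lower bound: the 4 vertex sets {2,7}, {3,5}, {1}, {6} are disjoint, each induces a connected subgraph, and every pair is joined by at least one edge of G. Contracting each set to a single vertex therefore yields K_{4} as a minor, and since treewidth is minor-monotone, tw(G) ≥ tw(K_{4}) = 3. The upper and lower bounds meet at 3, so that is the treewidth.

3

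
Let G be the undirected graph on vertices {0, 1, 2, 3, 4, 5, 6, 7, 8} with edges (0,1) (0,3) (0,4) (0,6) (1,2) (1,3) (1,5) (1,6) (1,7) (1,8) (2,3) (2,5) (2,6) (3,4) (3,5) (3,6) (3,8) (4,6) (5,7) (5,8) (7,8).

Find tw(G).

3

A width-3 tree decomposition is:
Bags: B1 = {1, 2, 3, 5}  B2 = {1, 2, 3, 6}  B3 = {0, 1, 3, 6}  B4 = {1, 3, 5, 8}  B5 = {0, 3, 4, 6}  B6 = {1, 5, 7, 8}
Tree: B1–B2, B2–B3, B1–B4, B3–B5, B4–B6
Each bag holds 4 vertices, so the decomposition has width 3, which upper-bounds the treewidth. For the lower bound, the 4 vertices {0, 1, 3, 6} are pairwise adjacent, and any tree decomposition puts a clique entirely inside one bag — forcing width ≥ 3. Therefore the treewidth is 3.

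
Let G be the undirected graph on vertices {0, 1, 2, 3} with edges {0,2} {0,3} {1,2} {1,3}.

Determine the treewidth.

A width-2 tree decomposition is:
Bags: B1 = {0, 1, 2}  B2 = {0, 1, 3}
Tree: B1–B2
Each bag holds 3 vertices, so the decomposition has width 2, which upper-bounds the treewidth. The edges 1–2–0–3–1 form a cycle, so G is not a tree and its treewidth is at least 2. The upper and lower bounds meet at 2, so that is the treewidth.

2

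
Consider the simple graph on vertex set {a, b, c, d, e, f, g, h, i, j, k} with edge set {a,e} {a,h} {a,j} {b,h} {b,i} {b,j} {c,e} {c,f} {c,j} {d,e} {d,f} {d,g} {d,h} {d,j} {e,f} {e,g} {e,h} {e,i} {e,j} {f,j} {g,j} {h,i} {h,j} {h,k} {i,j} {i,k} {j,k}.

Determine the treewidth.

A width-3 tree decomposition is:
Bags: B1 = {d, e, g, j}  B2 = {d, e, h, j}  B3 = {a, e, h, j}  B4 = {e, h, i, j}  B5 = {d, e, f, j}  B6 = {c, e, f, j}  B7 = {b, h, i, j}  B8 = {h, i, j, k}
Tree: B1–B2, B2–B3, B3–B4, B2–B5, B5–B6, B4–B7, B4–B8
The largest bag has 4 vertices, giving width 3; this decomposition certifies tw(G) ≤ 3. Conversely, {d, e, g, j} is a clique of size 4, and the vertices of any clique must share a bag in every tree decomposition; so some bag has ≥ 4 vertices and tw(G) ≥ 3. The upper and lower bounds meet at 3, so that is the treewidth.

3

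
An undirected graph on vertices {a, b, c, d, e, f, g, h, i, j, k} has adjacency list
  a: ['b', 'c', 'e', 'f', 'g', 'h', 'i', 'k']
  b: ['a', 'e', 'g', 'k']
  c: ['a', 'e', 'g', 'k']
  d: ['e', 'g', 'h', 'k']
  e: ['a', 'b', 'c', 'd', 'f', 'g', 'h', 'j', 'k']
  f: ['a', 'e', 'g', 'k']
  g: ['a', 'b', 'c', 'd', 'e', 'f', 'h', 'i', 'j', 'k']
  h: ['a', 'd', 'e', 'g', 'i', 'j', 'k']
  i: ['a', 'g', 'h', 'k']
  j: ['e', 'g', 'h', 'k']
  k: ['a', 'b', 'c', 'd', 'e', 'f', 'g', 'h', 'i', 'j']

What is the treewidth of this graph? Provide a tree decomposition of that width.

Every bag has size at most 5, so the width is 5 − 1 = 4 and tw(G) ≤ 4. On the other hand G contains the 5-clique {d, e, g, h, k}. A clique must lie in a single bag of any decomposition, so no decomposition can have width below 4. Hence tw(G) = 4 exactly.

Treewidth 4.
Bags: B1 = {a, e, f, g, k}  B2 = {a, b, e, g, k}  B3 = {a, c, e, g, k}  B4 = {a, e, g, h, k}  B5 = {d, e, g, h, k}  B6 = {a, g, h, i, k}  B7 = {e, g, h, j, k}
Tree: B1–B2, B1–B3, B3–B4, B4–B5, B4–B6, B5–B7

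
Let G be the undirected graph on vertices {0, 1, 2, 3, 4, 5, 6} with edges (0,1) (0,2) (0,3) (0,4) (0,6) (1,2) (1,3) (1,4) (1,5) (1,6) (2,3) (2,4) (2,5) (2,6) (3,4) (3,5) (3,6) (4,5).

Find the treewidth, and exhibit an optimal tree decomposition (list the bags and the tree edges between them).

Every bag has size at most 5, so the width is 5 − 1 = 4 and tw(G) ≤ 4. Conversely, {0, 1, 2, 3, 4} is a clique of size 5, and the vertices of any clique must share a bag in every tree decomposition; so some bag has ≥ 5 vertices and tw(G) ≥ 4. The upper and lower bounds meet at 4, so that is the treewidth.

Treewidth 4.
One optimal decomposition is:
Bags: B1 = {0, 1, 2, 3, 6}  B2 = {0, 1, 2, 3, 4}  B3 = {1, 2, 3, 4, 5}
Tree: B1–B2, B2–B3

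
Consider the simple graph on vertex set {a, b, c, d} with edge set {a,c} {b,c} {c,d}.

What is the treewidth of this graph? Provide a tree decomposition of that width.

Every bag has size at most 2, so the width is 2 − 1 = 1 and tw(G) ≤ 1. G has an edge, so its treewidth is at least 1. Hence tw(G) = 1 exactly.

Treewidth 1.
One such decomposition:
Bags: B1 = {a, c}  B2 = {c, d}  B3 = {b, c}
Tree: B1–B2, B1–B3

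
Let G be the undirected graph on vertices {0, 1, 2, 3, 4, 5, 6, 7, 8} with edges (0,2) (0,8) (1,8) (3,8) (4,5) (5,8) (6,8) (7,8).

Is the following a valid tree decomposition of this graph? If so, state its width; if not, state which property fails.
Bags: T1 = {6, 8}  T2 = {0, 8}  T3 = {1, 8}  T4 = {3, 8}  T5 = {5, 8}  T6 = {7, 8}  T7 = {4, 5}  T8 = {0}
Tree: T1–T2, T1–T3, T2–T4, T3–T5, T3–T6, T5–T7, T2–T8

A tree decomposition must satisfy three properties: every vertex lies in some bag; for every edge, both endpoints lie together in some bag; and for every vertex, the bags containing it form a connected subtree. Here vertex 2 appears in no bag, so the decomposition is invalid.

No — vertex 2 appears in no bag.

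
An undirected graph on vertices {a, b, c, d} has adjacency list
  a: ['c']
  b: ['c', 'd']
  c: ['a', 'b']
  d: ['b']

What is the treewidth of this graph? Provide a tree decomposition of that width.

The largest bag has 2 vertices, giving width 1; this decomposition certifies tw(G) ≤ 1. G has an edge, so its treewidth is at least 1. Combining the bounds, tw(G) = 1.

Treewidth 1.
One such decomposition:
Bags: B1 = {a, c}  B2 = {b, c}  B3 = {b, d}
Tree: B1–B2, B2–B3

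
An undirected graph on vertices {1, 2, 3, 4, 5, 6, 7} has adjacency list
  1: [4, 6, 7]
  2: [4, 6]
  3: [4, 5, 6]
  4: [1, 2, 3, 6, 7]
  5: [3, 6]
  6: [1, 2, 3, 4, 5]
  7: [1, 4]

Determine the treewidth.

2

A width-2 tree decomposition is:
Bags: B1 = {2, 4, 6}  B2 = {3, 4, 6}  B3 = {1, 4, 6}  B4 = {3, 5, 6}  B5 = {1, 4, 7}
Tree: B1–B2, B1–B3, B2–B4, B3–B5
The largest bag has 3 vertices, giving width 2; this decomposition certifies tw(G) ≤ 2. For the lower bound, the 3 vertices {1, 4, 6} are pairwise adjacent, and any tree decomposition puts a clique entirely inside one bag — forcing width ≥ 2. Combining the bounds, tw(G) = 2.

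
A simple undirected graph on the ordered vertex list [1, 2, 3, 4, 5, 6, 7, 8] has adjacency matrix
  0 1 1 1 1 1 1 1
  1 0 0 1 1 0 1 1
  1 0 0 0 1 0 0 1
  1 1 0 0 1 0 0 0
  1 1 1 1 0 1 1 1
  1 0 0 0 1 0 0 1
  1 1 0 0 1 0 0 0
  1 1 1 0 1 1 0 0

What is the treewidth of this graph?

A width-3 tree decomposition is:
Bags: B1 = {1, 2, 5, 8}  B2 = {1, 2, 4, 5}  B3 = {1, 5, 6, 8}  B4 = {1, 2, 5, 7}  B5 = {1, 3, 5, 8}
Tree: B1–B2, B1–B3, B1–B4, B1–B5
Every bag has size at most 4, so the width is 4 − 1 = 3 and tw(G) ≤ 3. On the other hand G contains the 4-clique {1, 2, 5, 8}. A clique must lie in a single bag of any decomposition, so no decomposition can have width below 3. Hence tw(G) = 3 exactly.

3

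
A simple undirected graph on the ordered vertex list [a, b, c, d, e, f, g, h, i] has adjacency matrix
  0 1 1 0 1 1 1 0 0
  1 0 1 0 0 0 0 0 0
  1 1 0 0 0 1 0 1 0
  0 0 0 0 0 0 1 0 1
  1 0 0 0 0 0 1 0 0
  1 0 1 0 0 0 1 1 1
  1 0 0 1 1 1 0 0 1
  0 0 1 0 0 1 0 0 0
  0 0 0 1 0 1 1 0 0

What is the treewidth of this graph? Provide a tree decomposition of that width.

Treewidth 2.
One optimal decomposition is:
Bags: B1 = {a, c, f}  B2 = {a, f, g}  B3 = {a, b, c}  B4 = {f, g, i}  B5 = {a, e, g}  B6 = {d, g, i}  B7 = {c, f, h}
Tree: B1–B2, B1–B3, B2–B4, B2–B5, B4–B6, B1–B7

Every bag has size at most 3, so the width is 3 − 1 = 2 and tw(G) ≤ 2. Conversely, {d, g, i} is a clique of size 3, and the vertices of any clique must share a bag in every tree decomposition; so some bag has ≥ 3 vertices and tw(G) ≥ 2. Combining the bounds, tw(G) = 2.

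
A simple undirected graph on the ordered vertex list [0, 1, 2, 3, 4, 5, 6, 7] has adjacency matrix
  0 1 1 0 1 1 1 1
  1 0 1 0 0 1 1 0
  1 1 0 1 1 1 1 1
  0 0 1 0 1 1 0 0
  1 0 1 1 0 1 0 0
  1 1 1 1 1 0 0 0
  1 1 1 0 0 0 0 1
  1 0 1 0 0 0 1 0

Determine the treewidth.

A width-3 tree decomposition is:
Bags: B1 = {0, 1, 2, 5}  B2 = {0, 1, 2, 6}  B3 = {0, 2, 4, 5}  B4 = {2, 3, 4, 5}  B5 = {0, 2, 6, 7}
Tree: B1–B2, B1–B3, B3–B4, B2–B5
Each bag holds 4 vertices, so the decomposition has width 3, which upper-bounds the treewidth. On the other hand G contains the 4-clique {0, 1, 2, 5}. A clique must lie in a single bag of any decomposition, so no decomposition can have width below 3. The upper and lower bounds meet at 3, so that is the treewidth.

3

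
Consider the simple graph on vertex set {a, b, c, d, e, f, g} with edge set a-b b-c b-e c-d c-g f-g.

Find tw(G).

A width-1 tree decomposition is:
Bags: B1 = {a, b}  B2 = {b, e}  B3 = {b, c}  B4 = {c, g}  B5 = {c, d}  B6 = {f, g}
Tree: B1–B2, B1–B3, B3–B4, B4–B5, B4–B6
The largest bag has 2 vertices, giving width 1; this decomposition certifies tw(G) ≤ 1. G has an edge, so its treewidth is at least 1. The upper and lower bounds meet at 1, so that is the treewidth.

1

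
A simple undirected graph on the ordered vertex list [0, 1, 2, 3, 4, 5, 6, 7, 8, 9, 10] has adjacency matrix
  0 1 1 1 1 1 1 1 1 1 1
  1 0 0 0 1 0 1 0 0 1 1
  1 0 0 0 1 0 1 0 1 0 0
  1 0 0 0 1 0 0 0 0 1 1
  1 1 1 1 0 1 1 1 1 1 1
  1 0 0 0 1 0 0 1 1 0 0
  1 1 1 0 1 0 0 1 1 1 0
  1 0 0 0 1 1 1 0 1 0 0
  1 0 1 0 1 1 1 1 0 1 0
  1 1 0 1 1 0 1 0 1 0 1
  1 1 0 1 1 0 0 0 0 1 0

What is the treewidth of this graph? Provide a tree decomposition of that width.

Treewidth 4.
Bags: B1 = {0, 4, 6, 7, 8}  B2 = {0, 4, 5, 7, 8}  B3 = {0, 2, 4, 6, 8}  B4 = {0, 4, 6, 8, 9}  B5 = {0, 1, 4, 6, 9}  B6 = {0, 1, 4, 9, 10}  B7 = {0, 3, 4, 9, 10}
Tree: B1–B2, B1–B3, B1–B4, B4–B5, B5–B6, B6–B7

The largest bag has 5 vertices, giving width 4; this decomposition certifies tw(G) ≤ 4. For the lower bound, the 5 vertices {0, 1, 4, 9, 10} are pairwise adjacent, and any tree decomposition puts a clique entirely inside one bag — forcing width ≥ 4. Hence tw(G) = 4 exactly.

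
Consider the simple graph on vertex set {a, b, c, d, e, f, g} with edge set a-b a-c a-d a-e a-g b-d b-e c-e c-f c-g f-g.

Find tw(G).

2

A width-2 tree decomposition is:
Bags: B1 = {a, b, e}  B2 = {a, c, e}  B3 = {a, c, g}  B4 = {a, b, d}  B5 = {c, f, g}
Tree: B1–B2, B2–B3, B1–B4, B3–B5
The largest bag has 3 vertices, giving width 2; this decomposition certifies tw(G) ≤ 2. Conversely, {a, c, g} is a clique of size 3, and the vertices of any clique must share a bag in every tree decomposition; so some bag has ≥ 3 vertices and tw(G) ≥ 2. Therefore the treewidth is 2.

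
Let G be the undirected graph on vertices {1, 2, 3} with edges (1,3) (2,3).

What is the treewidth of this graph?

1

A width-1 tree decomposition is:
Bags: B1 = {2, 3}  B2 = {1, 3}
Tree: B1–B2
Each bag holds 2 vertices, so the decomposition has width 1, which upper-bounds the treewidth. G has an edge, so its treewidth is at least 1. Combining the bounds, tw(G) = 1.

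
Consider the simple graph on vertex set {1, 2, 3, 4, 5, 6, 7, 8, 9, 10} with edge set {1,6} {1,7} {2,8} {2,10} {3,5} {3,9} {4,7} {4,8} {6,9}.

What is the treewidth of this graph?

1

A width-1 tree decomposition is:
Bags: B1 = {2, 10}  B2 = {2, 8}  B3 = {4, 8}  B4 = {4, 7}  B5 = {1, 7}  B6 = {1, 6}  B7 = {6, 9}  B8 = {3, 9}  B9 = {3, 5}
Tree: B1–B2, B2–B3, B3–B4, B4–B5, B5–B6, B6–B7, B7–B8, B8–B9
The largest bag has 2 vertices, giving width 1; this decomposition certifies tw(G) ≤ 1. Any graph with an edge has treewidth ≥ 1, and G has the edge 10–2. Combining the bounds, tw(G) = 1.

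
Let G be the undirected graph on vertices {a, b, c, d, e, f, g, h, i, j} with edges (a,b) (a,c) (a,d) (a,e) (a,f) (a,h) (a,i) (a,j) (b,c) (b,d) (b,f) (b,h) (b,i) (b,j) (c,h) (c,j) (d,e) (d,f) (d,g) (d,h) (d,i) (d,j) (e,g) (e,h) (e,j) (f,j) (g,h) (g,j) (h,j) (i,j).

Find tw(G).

A width-4 tree decomposition is:
Bags: B1 = {a, d, e, h, j}  B2 = {a, b, d, h, j}  B3 = {a, b, d, i, j}  B4 = {a, b, c, h, j}  B5 = {d, e, g, h, j}  B6 = {a, b, d, f, j}
Tree: B1–B2, B2–B3, B2–B4, B1–B5, B2–B6
The largest bag has 5 vertices, giving width 4; this decomposition certifies tw(G) ≤ 4. Conversely, {d, e, g, h, j} is a clique of size 5, and the vertices of any clique must share a bag in every tree decomposition; so some bag has ≥ 5 vertices and tw(G) ≥ 4. The upper and lower bounds meet at 4, so that is the treewidth.

4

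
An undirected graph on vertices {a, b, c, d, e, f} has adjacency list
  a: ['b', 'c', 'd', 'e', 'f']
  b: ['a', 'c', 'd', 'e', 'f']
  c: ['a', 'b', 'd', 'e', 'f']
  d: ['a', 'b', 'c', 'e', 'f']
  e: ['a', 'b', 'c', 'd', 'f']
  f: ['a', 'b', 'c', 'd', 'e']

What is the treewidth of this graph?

5

A width-5 tree decomposition is:
Bags: B1 = {a, b, c, d, e, f}
Tree: (single bag)
A single bag containing all 6 vertices is trivially a valid decomposition of width 5. On the other hand G contains the 6-clique {a, b, c, d, e, f}. A clique must lie in a single bag of any decomposition, so no decomposition can have width below 5. Hence tw(G) = 5 exactly.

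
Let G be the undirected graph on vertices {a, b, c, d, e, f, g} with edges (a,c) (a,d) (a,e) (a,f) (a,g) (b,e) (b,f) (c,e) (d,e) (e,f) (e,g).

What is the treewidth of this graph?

A width-2 tree decomposition is:
Bags: B1 = {a, d, e}  B2 = {a, e, g}  B3 = {a, c, e}  B4 = {a, e, f}  B5 = {b, e, f}
Tree: B1–B2, B1–B3, B3–B4, B4–B5
The largest bag has 3 vertices, giving width 2; this decomposition certifies tw(G) ≤ 2. On the other hand G contains the 3-clique {a, d, e}. A clique must lie in a single bag of any decomposition, so no decomposition can have width below 2. The upper and lower bounds meet at 2, so that is the treewidth.

2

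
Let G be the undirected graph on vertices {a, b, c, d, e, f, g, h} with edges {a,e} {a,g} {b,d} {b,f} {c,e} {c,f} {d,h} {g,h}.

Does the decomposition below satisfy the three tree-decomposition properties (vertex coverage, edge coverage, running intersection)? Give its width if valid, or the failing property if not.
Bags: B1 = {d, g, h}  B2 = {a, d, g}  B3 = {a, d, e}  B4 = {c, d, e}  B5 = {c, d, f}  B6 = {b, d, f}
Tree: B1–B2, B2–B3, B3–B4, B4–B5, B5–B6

Yes; width 2.

Checking the three conditions: (i) the bags cover all of {a, b, c, d, e, f, g, h}; (ii) for each edge, some bag contains both endpoints; (iii) the bags containing any fixed vertex form a subtree. All hold, so the decomposition is valid with width 3 − 1 = 2.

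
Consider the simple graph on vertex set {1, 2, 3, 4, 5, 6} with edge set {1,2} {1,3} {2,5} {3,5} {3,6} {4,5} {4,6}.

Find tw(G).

2

A width-2 tree decomposition is:
Bags: B1 = {1, 2, 3}  B2 = {2, 3, 5}  B3 = {3, 5, 6}  B4 = {4, 5, 6}
Tree: B1–B2, B2–B3, B3–B4
Each bag holds 3 vertices, so the decomposition has width 2, which upper-bounds the treewidth. The edges 1–2–5–3–1 form a cycle, so G is not a tree and its treewidth is at least 2. Combining the bounds, tw(G) = 2.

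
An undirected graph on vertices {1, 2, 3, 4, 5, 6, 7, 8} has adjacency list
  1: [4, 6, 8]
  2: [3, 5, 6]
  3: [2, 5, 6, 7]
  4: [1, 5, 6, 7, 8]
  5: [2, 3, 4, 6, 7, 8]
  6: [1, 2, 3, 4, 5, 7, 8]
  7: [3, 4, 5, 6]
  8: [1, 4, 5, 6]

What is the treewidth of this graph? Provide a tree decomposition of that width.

The largest bag has 4 vertices, giving width 3; this decomposition certifies tw(G) ≤ 3. On the other hand G contains the 4-clique {1, 4, 6, 8}. A clique must lie in a single bag of any decomposition, so no decomposition can have width below 3. Combining the bounds, tw(G) = 3.

Treewidth 3.
One optimal decomposition is:
Bags: B1 = {4, 5, 6, 8}  B2 = {1, 4, 6, 8}  B3 = {4, 5, 6, 7}  B4 = {3, 5, 6, 7}  B5 = {2, 3, 5, 6}
Tree: B1–B2, B1–B3, B3–B4, B4–B5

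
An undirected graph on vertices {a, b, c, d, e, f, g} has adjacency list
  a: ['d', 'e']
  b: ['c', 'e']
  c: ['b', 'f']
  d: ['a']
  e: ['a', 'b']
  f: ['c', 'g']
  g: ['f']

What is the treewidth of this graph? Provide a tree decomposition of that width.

Treewidth 1.
Bags: B1 = {f, g}  B2 = {c, f}  B3 = {b, c}  B4 = {b, e}  B5 = {a, e}  B6 = {a, d}
Tree: B1–B2, B2–B3, B3–B4, B4–B5, B5–B6

Each bag holds 2 vertices, so the decomposition has width 1, which upper-bounds the treewidth. Since G has at least one edge (e.g. g–f), it is not an edgeless graph, so tw(G) ≥ 1. Therefore the treewidth is 1.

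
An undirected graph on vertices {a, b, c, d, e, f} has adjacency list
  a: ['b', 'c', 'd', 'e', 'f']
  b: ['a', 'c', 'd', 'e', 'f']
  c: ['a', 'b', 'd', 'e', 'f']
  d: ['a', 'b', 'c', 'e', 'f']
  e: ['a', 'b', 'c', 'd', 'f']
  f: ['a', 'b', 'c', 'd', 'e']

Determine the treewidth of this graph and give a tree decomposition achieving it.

A single bag containing all 6 vertices is trivially a valid decomposition of width 5. Conversely, {a, b, c, d, e, f} is a clique of size 6, and the vertices of any clique must share a bag in every tree decomposition; so some bag has ≥ 6 vertices and tw(G) ≥ 5. The upper and lower bounds meet at 5, so that is the treewidth.

Treewidth 5.
Bags: B1 = {a, b, c, d, e, f}
Tree: (single bag)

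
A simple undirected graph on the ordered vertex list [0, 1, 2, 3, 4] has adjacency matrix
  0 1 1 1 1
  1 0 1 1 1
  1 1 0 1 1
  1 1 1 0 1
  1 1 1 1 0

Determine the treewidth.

4

A width-4 tree decomposition is:
Bags: B1 = {0, 1, 2, 3, 4}
Tree: (single bag)
A single bag containing all 5 vertices is trivially a valid decomposition of width 4. For the lower bound, the 5 vertices {0, 1, 2, 3, 4} are pairwise adjacent, and any tree decomposition puts a clique entirely inside one bag — forcing width ≥ 4. Therefore the treewidth is 4.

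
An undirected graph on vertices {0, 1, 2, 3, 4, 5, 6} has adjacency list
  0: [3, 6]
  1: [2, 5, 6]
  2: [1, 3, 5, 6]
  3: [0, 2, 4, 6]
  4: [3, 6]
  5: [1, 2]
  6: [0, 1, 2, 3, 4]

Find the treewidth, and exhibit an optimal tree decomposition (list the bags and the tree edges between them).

Each bag holds 3 vertices, so the decomposition has width 2, which upper-bounds the treewidth. On the other hand G contains the 3-clique {1, 2, 5}. A clique must lie in a single bag of any decomposition, so no decomposition can have width below 2. The upper and lower bounds meet at 2, so that is the treewidth.

Treewidth 2.
Bags: B1 = {0, 3, 6}  B2 = {3, 4, 6}  B3 = {2, 3, 6}  B4 = {1, 2, 6}  B5 = {1, 2, 5}
Tree: B1–B2, B2–B3, B3–B4, B4–B5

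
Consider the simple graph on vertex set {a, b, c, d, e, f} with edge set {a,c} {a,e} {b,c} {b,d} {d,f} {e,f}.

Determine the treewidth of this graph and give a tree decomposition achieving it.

Treewidth 2.
Bags: B1 = {d, e, f}  B2 = {b, d, e}  B3 = {b, c, e}  B4 = {a, c, e}
Tree: B1–B2, B2–B3, B3–B4

Every bag has size at most 3, so the width is 3 − 1 = 2 and tw(G) ≤ 2. The edges e–f–d–b–c–a–e form a cycle, so G is not a tree and its treewidth is at least 2. Combining the bounds, tw(G) = 2.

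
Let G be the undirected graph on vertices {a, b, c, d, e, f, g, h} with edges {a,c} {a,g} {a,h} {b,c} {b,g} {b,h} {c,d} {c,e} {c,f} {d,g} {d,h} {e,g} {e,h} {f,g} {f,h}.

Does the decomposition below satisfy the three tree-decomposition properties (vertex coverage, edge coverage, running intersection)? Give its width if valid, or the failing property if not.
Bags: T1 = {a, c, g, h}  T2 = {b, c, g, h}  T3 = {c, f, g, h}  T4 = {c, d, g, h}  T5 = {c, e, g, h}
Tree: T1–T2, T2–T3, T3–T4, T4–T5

Checking the three conditions: (i) the bags cover all of {a, b, c, d, e, f, g, h}; (ii) for each edge, some bag contains both endpoints; (iii) the bags containing any fixed vertex form a subtree. All hold, so the decomposition is valid with width 4 − 1 = 3.

Yes; width 3.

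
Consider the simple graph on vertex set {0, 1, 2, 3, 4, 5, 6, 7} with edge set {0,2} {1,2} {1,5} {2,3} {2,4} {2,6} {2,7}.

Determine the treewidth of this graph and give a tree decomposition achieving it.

Treewidth 1.
Bags: B1 = {1, 2}  B2 = {2, 3}  B3 = {2, 6}  B4 = {0, 2}  B5 = {2, 4}  B6 = {2, 7}  B7 = {1, 5}
Tree: B1–B2, B1–B3, B1–B4, B1–B5, B2–B6, B1–B7

The largest bag has 2 vertices, giving width 1; this decomposition certifies tw(G) ≤ 1. Since G has at least one edge (e.g. 1–2), it is not an edgeless graph, so tw(G) ≥ 1. Combining the bounds, tw(G) = 1.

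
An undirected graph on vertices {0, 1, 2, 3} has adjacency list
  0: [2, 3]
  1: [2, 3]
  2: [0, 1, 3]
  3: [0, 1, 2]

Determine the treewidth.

A width-2 tree decomposition is:
Bags: B1 = {0, 2, 3}  B2 = {1, 2, 3}
Tree: B1–B2
Each bag holds 3 vertices, so the decomposition has width 2, which upper-bounds the treewidth. For the lower bound, the 3 vertices {0, 2, 3} are pairwise adjacent, and any tree decomposition puts a clique entirely inside one bag — forcing width ≥ 2. Hence tw(G) = 2 exactly.

2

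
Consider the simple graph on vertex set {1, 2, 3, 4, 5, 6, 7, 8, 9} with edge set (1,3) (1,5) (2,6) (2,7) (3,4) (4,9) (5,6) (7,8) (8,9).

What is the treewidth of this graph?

2

A width-2 tree decomposition is:
Bags: B1 = {4, 8, 9}  B2 = {3, 4, 8}  B3 = {1, 3, 8}  B4 = {1, 5, 8}  B5 = {5, 6, 8}  B6 = {2, 6, 8}  B7 = {2, 7, 8}
Tree: B1–B2, B2–B3, B3–B4, B4–B5, B5–B6, B6–B7
Every bag has size at most 3, so the width is 3 − 1 = 2 and tw(G) ≤ 2. For the lower bound, G contains the cycle 8–9–4–3–1–5–6–2–7–8, so G is not a forest; only forests have treewidth ≤ 1, hence tw(G) ≥ 2. The upper and lower bounds meet at 2, so that is the treewidth.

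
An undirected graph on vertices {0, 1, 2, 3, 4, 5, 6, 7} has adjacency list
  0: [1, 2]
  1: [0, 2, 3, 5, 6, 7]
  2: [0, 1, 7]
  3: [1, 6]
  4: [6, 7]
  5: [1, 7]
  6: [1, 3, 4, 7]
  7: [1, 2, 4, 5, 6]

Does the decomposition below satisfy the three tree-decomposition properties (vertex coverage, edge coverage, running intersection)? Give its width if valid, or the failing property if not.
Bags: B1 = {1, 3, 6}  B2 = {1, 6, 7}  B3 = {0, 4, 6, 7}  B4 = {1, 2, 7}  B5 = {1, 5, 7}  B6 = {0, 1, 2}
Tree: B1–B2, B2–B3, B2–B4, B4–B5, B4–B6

A tree decomposition must satisfy three properties: every vertex lies in some bag; for every edge, both endpoints lie together in some bag; and for every vertex, the bags containing it form a connected subtree. Here bags containing vertex 0 are not connected in the tree, so the decomposition is invalid.

No — bags containing vertex 0 are not connected in the tree.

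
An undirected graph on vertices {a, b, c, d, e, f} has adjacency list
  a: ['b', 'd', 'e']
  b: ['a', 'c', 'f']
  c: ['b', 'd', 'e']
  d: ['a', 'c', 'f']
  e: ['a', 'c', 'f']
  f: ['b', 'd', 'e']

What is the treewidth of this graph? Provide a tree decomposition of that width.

Treewidth 3.
One such decomposition:
Bags: B1 = {a, b, c, f}  B2 = {a, c, e, f}  B3 = {a, c, d, f}
Tree: B1–B2, B2–B3

Each bag holds 4 vertices, so the decomposition has width 3, which upper-bounds the treewidth. For the lower bound: the 4 vertex sets {b,c}, {a,e}, {f}, {d} are disjoint, each induces a connected subgraph, and every pair is joined by at least one edge of G. Contracting each set to a single vertex therefore yields K_{4} as a minor, and since treewidth is minor-monotone, tw(G) ≥ tw(K_{4}) = 3. Combining the bounds, tw(G) = 3.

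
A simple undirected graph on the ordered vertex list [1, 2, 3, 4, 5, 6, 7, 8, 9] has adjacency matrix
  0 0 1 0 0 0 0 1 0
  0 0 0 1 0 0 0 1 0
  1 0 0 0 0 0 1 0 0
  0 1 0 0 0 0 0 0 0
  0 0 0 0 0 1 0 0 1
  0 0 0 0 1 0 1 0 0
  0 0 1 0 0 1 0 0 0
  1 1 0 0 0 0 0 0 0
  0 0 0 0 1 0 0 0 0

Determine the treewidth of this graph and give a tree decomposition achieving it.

Every bag has size at most 2, so the width is 2 − 1 = 1 and tw(G) ≤ 1. G has an edge, so its treewidth is at least 1. Combining the bounds, tw(G) = 1.

Treewidth 1.
Bags: B1 = {2, 4}  B2 = {2, 8}  B3 = {1, 8}  B4 = {1, 3}  B5 = {3, 7}  B6 = {6, 7}  B7 = {5, 6}  B8 = {5, 9}
Tree: B1–B2, B2–B3, B3–B4, B4–B5, B5–B6, B6–B7, B7–B8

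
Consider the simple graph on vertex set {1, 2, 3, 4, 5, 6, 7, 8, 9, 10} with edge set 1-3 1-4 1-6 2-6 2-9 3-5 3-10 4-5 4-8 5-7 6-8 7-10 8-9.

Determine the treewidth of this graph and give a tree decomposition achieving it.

Treewidth 2.
Bags: B1 = {2, 8, 9}  B2 = {2, 6, 8}  B3 = {4, 6, 8}  B4 = {1, 4, 6}  B5 = {1, 4, 5}  B6 = {1, 3, 5}  B7 = {3, 5, 7}  B8 = {3, 7, 10}
Tree: B1–B2, B2–B3, B3–B4, B4–B5, B5–B6, B6–B7, B7–B8

Each bag holds 3 vertices, so the decomposition has width 2, which upper-bounds the treewidth. The edges 9–2–6–8–9 form a cycle, so G is not a tree and its treewidth is at least 2. The upper and lower bounds meet at 2, so that is the treewidth.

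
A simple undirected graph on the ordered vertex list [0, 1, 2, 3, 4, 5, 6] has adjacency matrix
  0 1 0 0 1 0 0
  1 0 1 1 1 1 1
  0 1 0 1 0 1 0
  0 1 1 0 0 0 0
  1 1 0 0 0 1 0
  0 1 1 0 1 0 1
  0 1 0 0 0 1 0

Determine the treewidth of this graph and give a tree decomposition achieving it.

Treewidth 2.
One such decomposition:
Bags: B1 = {1, 4, 5}  B2 = {0, 1, 4}  B3 = {1, 2, 5}  B4 = {1, 5, 6}  B5 = {1, 2, 3}
Tree: B1–B2, B1–B3, B1–B4, B3–B5

Each bag holds 3 vertices, so the decomposition has width 2, which upper-bounds the treewidth. For the lower bound, the 3 vertices {0, 1, 4} are pairwise adjacent, and any tree decomposition puts a clique entirely inside one bag — forcing width ≥ 2. The upper and lower bounds meet at 2, so that is the treewidth.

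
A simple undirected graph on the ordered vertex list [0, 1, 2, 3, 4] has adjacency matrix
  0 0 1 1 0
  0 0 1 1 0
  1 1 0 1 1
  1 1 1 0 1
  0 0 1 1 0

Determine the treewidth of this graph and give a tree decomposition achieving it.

The largest bag has 3 vertices, giving width 2; this decomposition certifies tw(G) ≤ 2. On the other hand G contains the 3-clique {0, 2, 3}. A clique must lie in a single bag of any decomposition, so no decomposition can have width below 2. Hence tw(G) = 2 exactly.

Treewidth 2.
One optimal decomposition is:
Bags: B1 = {2, 3, 4}  B2 = {1, 2, 3}  B3 = {0, 2, 3}
Tree: B1–B2, B2–B3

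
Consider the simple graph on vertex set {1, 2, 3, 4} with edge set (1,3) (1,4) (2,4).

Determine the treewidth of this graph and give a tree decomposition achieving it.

Every bag has size at most 2, so the width is 2 − 1 = 1 and tw(G) ≤ 1. G has an edge, so its treewidth is at least 1. Therefore the treewidth is 1.

Treewidth 1.
Bags: B1 = {2, 4}  B2 = {1, 4}  B3 = {1, 3}
Tree: B1–B2, B2–B3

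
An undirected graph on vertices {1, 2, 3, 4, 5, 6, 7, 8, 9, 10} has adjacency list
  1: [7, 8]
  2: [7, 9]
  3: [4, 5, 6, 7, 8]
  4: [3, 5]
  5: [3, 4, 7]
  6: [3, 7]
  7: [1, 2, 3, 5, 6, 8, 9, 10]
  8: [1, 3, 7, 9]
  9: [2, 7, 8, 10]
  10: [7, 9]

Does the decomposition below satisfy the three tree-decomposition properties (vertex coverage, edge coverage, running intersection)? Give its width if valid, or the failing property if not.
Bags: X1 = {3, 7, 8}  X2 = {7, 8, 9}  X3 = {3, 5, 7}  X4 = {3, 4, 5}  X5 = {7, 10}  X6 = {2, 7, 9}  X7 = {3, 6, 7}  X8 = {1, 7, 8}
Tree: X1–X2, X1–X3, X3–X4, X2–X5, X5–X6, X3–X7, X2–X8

A tree decomposition must satisfy three properties: every vertex lies in some bag; for every edge, both endpoints lie together in some bag; and for every vertex, the bags containing it form a connected subtree. Here edge (9,10) lies in no bag, so the decomposition is invalid.

No — edge (9,10) lies in no bag.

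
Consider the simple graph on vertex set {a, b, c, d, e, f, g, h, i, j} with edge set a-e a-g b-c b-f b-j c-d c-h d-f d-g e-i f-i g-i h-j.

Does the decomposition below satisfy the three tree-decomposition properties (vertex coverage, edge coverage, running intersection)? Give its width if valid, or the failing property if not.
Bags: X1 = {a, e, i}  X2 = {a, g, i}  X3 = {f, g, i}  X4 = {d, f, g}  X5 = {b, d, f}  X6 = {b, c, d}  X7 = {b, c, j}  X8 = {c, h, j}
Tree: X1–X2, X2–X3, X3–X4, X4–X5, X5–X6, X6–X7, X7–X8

Checking the three conditions: (i) the bags cover all of {a, b, c, d, e, f, g, h, i, j}; (ii) for each edge, some bag contains both endpoints; (iii) the bags containing any fixed vertex form a subtree. All hold, so the decomposition is valid with width 3 − 1 = 2.

Yes; width 2.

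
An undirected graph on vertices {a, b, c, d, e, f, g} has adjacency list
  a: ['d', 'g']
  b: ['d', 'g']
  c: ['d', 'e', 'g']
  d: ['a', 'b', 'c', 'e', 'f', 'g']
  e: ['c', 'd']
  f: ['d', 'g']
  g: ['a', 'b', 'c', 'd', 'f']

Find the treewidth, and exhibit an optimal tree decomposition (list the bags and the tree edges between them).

Every bag has size at most 3, so the width is 3 − 1 = 2 and tw(G) ≤ 2. On the other hand G contains the 3-clique {d, f, g}. A clique must lie in a single bag of any decomposition, so no decomposition can have width below 2. The upper and lower bounds meet at 2, so that is the treewidth.

Treewidth 2.
One optimal decomposition is:
Bags: B1 = {b, d, g}  B2 = {d, f, g}  B3 = {a, d, g}  B4 = {c, d, g}  B5 = {c, d, e}
Tree: B1–B2, B2–B3, B1–B4, B4–B5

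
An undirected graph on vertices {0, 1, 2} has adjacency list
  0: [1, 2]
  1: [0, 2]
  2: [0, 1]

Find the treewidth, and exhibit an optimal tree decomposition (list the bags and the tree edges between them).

Treewidth 2.
One optimal decomposition is:
Bags: B1 = {0, 1, 2}
Tree: (single bag)

With just one bag of size 3, the width is 3 − 1 = 2, so tw(G) ≤ 2. On the other hand G contains the 3-clique {0, 1, 2}. A clique must lie in a single bag of any decomposition, so no decomposition can have width below 2. Hence tw(G) = 2 exactly.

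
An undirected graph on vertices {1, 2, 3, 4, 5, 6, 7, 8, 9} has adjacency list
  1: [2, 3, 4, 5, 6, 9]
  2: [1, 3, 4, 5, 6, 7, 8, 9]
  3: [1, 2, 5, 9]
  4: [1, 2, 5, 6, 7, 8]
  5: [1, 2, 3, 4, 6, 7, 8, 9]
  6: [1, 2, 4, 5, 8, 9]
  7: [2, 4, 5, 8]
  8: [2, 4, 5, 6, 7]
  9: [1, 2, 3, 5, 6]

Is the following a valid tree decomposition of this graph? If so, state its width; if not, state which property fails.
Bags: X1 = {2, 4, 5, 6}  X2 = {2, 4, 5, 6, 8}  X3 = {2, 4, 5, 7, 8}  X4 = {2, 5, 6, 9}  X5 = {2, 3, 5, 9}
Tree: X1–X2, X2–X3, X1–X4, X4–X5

No — vertex 1 appears in no bag.

A tree decomposition must satisfy three properties: every vertex lies in some bag; for every edge, both endpoints lie together in some bag; and for every vertex, the bags containing it form a connected subtree. Here vertex 1 appears in no bag, so the decomposition is invalid.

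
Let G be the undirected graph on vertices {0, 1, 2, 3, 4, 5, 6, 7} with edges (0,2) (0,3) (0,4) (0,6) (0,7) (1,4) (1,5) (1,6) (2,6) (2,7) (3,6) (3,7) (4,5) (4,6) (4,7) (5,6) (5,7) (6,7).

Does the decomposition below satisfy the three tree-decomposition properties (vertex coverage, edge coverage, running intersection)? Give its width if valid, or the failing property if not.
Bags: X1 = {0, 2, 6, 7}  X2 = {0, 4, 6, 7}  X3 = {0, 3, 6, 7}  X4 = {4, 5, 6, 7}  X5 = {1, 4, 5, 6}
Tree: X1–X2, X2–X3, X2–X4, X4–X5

Yes; width 3.

Checking the three conditions: (i) the bags cover all of {0, 1, 2, 3, 4, 5, 6, 7}; (ii) for each edge, some bag contains both endpoints; (iii) the bags containing any fixed vertex form a subtree. All hold, so the decomposition is valid with width 4 − 1 = 3.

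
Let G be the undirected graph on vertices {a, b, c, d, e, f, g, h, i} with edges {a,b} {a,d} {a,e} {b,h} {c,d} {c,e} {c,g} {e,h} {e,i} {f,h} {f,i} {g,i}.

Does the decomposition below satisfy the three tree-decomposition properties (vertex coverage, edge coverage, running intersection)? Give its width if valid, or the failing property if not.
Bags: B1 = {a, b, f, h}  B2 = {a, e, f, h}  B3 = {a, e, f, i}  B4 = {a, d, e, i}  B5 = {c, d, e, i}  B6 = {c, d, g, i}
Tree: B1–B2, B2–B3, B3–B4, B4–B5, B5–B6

Every vertex of G appears in some bag (union = {a, b, c, d, e, f, g, h, i}); every edge is covered by a bag; and for each vertex v the set of bags containing v is connected in the bag tree. The decomposition is therefore valid. The largest bag has 4 vertices, so the width is 3.

Yes; width 3.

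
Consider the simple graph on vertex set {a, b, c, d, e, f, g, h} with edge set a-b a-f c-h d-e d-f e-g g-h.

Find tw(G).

1

A width-1 tree decomposition is:
Bags: B1 = {a, b}  B2 = {a, f}  B3 = {d, f}  B4 = {d, e}  B5 = {e, g}  B6 = {g, h}  B7 = {c, h}
Tree: B1–B2, B2–B3, B3–B4, B4–B5, B5–B6, B6–B7
Each bag holds 2 vertices, so the decomposition has width 1, which upper-bounds the treewidth. G has an edge, so its treewidth is at least 1. Therefore the treewidth is 1.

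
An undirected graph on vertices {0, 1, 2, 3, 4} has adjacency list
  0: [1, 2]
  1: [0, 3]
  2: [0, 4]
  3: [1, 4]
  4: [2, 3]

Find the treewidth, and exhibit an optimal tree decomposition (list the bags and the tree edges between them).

Treewidth 2.
Bags: B1 = {0, 1, 2}  B2 = {1, 2, 3}  B3 = {2, 3, 4}
Tree: B1–B2, B2–B3

Each bag holds 3 vertices, so the decomposition has width 2, which upper-bounds the treewidth. The edges 2–0–1–3–4–2 form a cycle, so G is not a tree and its treewidth is at least 2. The upper and lower bounds meet at 2, so that is the treewidth.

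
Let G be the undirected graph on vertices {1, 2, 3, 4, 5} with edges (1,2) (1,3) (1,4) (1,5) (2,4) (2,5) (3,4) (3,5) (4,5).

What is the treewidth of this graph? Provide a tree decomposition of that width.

Every bag has size at most 4, so the width is 4 − 1 = 3 and tw(G) ≤ 3. For the lower bound, the 4 vertices {1, 2, 4, 5} are pairwise adjacent, and any tree decomposition puts a clique entirely inside one bag — forcing width ≥ 3. Therefore the treewidth is 3.

Treewidth 3.
One such decomposition:
Bags: B1 = {1, 2, 4, 5}  B2 = {1, 3, 4, 5}
Tree: B1–B2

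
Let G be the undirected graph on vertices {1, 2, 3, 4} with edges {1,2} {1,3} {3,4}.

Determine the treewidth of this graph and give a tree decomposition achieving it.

Treewidth 1.
One such decomposition:
Bags: B1 = {1, 2}  B2 = {1, 3}  B3 = {3, 4}
Tree: B1–B2, B2–B3

Every bag has size at most 2, so the width is 2 − 1 = 1 and tw(G) ≤ 1. Since G has at least one edge (e.g. 2–1), it is not an edgeless graph, so tw(G) ≥ 1. Therefore the treewidth is 1.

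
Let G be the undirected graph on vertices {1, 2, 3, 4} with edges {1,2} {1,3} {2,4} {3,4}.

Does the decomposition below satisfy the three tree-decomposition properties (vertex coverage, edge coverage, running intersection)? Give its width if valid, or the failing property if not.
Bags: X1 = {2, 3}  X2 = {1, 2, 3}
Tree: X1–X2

A tree decomposition must satisfy three properties: every vertex lies in some bag; for every edge, both endpoints lie together in some bag; and for every vertex, the bags containing it form a connected subtree. Here vertex 4 appears in no bag, so the decomposition is invalid.

No — vertex 4 appears in no bag.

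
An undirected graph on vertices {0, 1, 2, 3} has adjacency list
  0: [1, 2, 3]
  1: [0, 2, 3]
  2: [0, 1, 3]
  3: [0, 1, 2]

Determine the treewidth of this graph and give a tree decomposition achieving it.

Treewidth 3.
One such decomposition:
Bags: B1 = {0, 1, 2, 3}
Tree: (single bag)

A single bag containing all 4 vertices is trivially a valid decomposition of width 3. For the lower bound, the 4 vertices {0, 1, 2, 3} are pairwise adjacent, and any tree decomposition puts a clique entirely inside one bag — forcing width ≥ 3. Therefore the treewidth is 3.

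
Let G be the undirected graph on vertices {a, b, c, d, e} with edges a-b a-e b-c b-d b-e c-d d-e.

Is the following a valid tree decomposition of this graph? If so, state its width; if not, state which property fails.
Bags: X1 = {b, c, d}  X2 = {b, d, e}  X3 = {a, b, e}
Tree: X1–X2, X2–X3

Every vertex of G appears in some bag (union = {a, b, c, d, e}); every edge is covered by a bag; and for each vertex v the set of bags containing v is connected in the bag tree. The decomposition is therefore valid. The largest bag has 3 vertices, so the width is 2.

Yes; width 2.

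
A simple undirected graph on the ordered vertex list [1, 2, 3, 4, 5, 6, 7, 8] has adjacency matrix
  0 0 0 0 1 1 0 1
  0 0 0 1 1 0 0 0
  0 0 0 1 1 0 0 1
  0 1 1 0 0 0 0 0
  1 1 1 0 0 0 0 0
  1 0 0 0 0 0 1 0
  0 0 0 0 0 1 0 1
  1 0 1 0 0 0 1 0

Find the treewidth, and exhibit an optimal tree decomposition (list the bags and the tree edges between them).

Each bag holds 3 vertices, so the decomposition has width 2, which upper-bounds the treewidth. Since 7–6–1–8–7 is a cycle in G, G is not acyclic. Forests are exactly the graphs of treewidth ≤ 1, so tw(G) ≥ 2. Therefore the treewidth is 2.

Treewidth 2.
Bags: B1 = {6, 7, 8}  B2 = {1, 6, 8}  B3 = {1, 3, 8}  B4 = {1, 3, 5}  B5 = {3, 4, 5}  B6 = {2, 4, 5}
Tree: B1–B2, B2–B3, B3–B4, B4–B5, B5–B6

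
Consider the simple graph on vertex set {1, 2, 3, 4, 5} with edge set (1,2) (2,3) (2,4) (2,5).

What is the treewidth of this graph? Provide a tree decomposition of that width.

The largest bag has 2 vertices, giving width 1; this decomposition certifies tw(G) ≤ 1. Any graph with an edge has treewidth ≥ 1, and G has the edge 3–2. Therefore the treewidth is 1.

Treewidth 1.
One such decomposition:
Bags: B1 = {2, 3}  B2 = {1, 2}  B3 = {2, 4}  B4 = {2, 5}
Tree: B1–B2, B1–B3, B3–B4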